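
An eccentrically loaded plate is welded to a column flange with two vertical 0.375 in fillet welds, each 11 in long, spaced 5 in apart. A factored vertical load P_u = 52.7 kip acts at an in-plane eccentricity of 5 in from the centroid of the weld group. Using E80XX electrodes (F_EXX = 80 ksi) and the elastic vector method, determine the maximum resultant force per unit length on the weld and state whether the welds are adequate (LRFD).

f_max ≈ 5.84 kip/in; adequate

Total weld length L_w = 22 in. Treat welds as unit-width lines.
Polar moment about centroid: J = 2[d³/12 + d(b/2)²] = 2[11³/12 + 11×2.5²] = 359.3 in³.
Direct shear f_v = P/L_w = 52.7 / 22 = 2.395 kip/in (vertical).
Torsion M = P·e = 52.7 × 5 = 263.5 kip·in.
Critical point at (x, y) = (2.5, 5.5) from centroid. f_tx = M·y/J = 4.033 kip/in; f_ty = M·x/J = 1.833 kip/in.
Resultant f_max = √[f_tx² + (f_v + f_ty)²] = √[4.033² + (2.395 + 1.833)²] = 5.844 kip/in.
Capacity per unit length: φr_n = 0.75 × 0.6 × 80 × (0.707 × 0.375) = 9.544 kip/in.
5.844 ≤ 9.544 → adequate.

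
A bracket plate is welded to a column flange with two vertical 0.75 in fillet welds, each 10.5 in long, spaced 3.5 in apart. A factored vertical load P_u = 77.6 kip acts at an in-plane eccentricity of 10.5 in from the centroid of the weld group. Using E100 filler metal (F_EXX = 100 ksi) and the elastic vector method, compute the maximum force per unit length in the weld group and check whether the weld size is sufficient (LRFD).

f_max ≈ 19 kip/in; adequate

Total weld length L_w = 21 in. Treat welds as unit-width lines.
Polar moment about centroid: J = 2[d³/12 + d(b/2)²] = 2[10.5³/12 + 10.5×1.75²] = 257.2 in³.
Direct shear f_v = P/L_w = 77.6 / 21 = 3.695 kip/in (vertical).
Torsion M = P·e = 77.6 × 10.5 = 814.8 kip·in.
Critical point at (x, y) = (1.75, 5.25) from centroid. f_tx = M·y/J = 16.63 kip/in; f_ty = M·x/J = 5.543 kip/in.
Resultant f_max = √[f_tx² + (f_v + f_ty)²] = √[16.63² + (3.695 + 5.543)²] = 19.02 kip/in.
Capacity per unit length: φr_n = 0.75 × 0.6 × 100 × (0.707 × 0.75) = 23.86 kip/in.
19.02 ≤ 23.86 → adequate.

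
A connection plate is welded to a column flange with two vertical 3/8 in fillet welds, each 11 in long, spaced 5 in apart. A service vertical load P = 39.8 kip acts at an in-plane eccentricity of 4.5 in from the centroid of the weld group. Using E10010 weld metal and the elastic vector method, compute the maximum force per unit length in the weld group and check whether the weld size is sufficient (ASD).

E100XX → F_EXX = 100 ksi.
Total weld length L_w = 22 in. Treat welds as unit-width lines.
Polar moment about centroid: J = 2[d³/12 + d(b/2)²] = 2[11³/12 + 11×2.5²] = 359.3 in³.
Direct shear f_v = P/L_w = 39.8 / 22 = 1.809 kip/in (vertical).
Torsion M = P·e = 39.8 × 4.5 = 179.1 kip·in.
Critical point at (x, y) = (2.5, 5.5) from centroid. f_tx = M·y/J = 2.741 kip/in; f_ty = M·x/J = 1.246 kip/in.
Resultant f_max = √[f_tx² + (f_v + f_ty)²] = √[2.741² + (1.809 + 1.246)²] = 4.105 kip/in.
Capacity per unit length: r_n/Ω = (1/2.0) × 0.6 × 100 × (0.707 × 0.375) = 7.954 kip/in.
4.105 ≤ 7.954 → adequate.

f_max ≈ 4.1 kip/in; adequate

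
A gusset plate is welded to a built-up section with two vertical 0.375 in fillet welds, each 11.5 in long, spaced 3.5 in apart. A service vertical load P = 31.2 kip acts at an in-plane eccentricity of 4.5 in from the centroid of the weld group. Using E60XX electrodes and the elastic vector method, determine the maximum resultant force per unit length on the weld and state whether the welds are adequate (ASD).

E60XX → F_EXX = 60 ksi.
Total weld length L_w = 23 in. Treat welds as unit-width lines.
Polar moment about centroid: J = 2[d³/12 + d(b/2)²] = 2[11.5³/12 + 11.5×1.75²] = 323.9 in³.
Direct shear f_v = P/L_w = 31.2 / 23 = 1.357 kip/in (vertical).
Torsion M = P·e = 31.2 × 4.5 = 140.4 kip·in.
Critical point at (x, y) = (1.75, 5.75) from centroid. f_tx = M·y/J = 2.492 kip/in; f_ty = M·x/J = 0.7585 kip/in.
Resultant f_max = √[f_tx² + (f_v + f_ty)²] = √[2.492² + (1.357 + 0.7585)²] = 3.269 kip/in.
Capacity per unit length: r_n/Ω = (1/2.0) × 0.6 × 60 × (0.707 × 0.375) = 4.772 kip/in.
3.269 ≤ 4.772 → adequate.

f_max ≈ 3.27 kip/in; adequate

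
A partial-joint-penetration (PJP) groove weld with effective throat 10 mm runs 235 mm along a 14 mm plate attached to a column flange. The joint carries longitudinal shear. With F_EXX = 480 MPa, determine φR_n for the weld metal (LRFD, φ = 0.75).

Effective throat (given) t_e = 10 mm.
A_we = 10 × 235 = 2350 mm².
F_nw = 0.6 F_EXX = 288 MPa.
φR_n = 0.75 × 288 × 2350 × 10⁻³ = 507.6 kN.

φR_n ≈ 508 kN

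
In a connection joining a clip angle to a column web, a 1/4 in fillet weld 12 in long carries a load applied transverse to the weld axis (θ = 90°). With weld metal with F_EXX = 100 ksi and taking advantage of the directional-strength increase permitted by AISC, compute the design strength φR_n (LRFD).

φR_n ≈ 143 kips

t_e = 0.707 × 0.25 = 0.1767 in; A_we = 0.1767 × 12 = 2.121 in².
Directional factor: 1.0 + 0.5 sin^1.5(90°) = 1.5.
F_nw = 0.6 × 100 × 1.5 = 90 ksi.
φR_n = 0.75 × 90 × 2.121 = 143.2 kips.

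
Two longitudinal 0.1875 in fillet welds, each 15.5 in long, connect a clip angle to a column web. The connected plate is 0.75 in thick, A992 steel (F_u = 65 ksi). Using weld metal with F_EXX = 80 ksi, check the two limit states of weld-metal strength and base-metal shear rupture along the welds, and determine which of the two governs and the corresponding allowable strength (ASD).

t_e = 0.707 × 0.1875 = 0.1326 in; L = 31 in.
Weld metal: R_n/Ω = (1/2.0) × 0.6 × 80 × 0.1326 × 31 = 98.63 kip.
Base metal (shear rupture): R_n/Ω = (1/2.0) × 0.6 × 65 × 0.75 × 31 = 453.4 kip.
Governing: weld metal.

R_n/Ω ≈ 98.6 kip (weld metal governs)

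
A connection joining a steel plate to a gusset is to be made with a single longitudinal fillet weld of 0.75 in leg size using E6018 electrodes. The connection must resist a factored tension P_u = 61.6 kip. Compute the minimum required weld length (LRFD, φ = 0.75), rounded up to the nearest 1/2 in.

L = 4.5 in

E60XX → F_EXX = 60 ksi.
Throat t_e = 0.707 × 0.75 = 0.5302 in.
φr_n = 0.75 × 0.6 × 60 × 0.5302 = 14.32 kip/in.
L_req = P_u / φr_n = 61.6 / 14.32 = 4.303 in total.
Round up → use L = 4.5 in.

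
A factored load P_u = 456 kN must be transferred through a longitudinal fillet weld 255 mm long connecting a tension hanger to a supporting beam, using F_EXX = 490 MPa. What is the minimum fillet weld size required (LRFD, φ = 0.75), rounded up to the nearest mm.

Total weld length L = 255 mm.
Required throat t_e = P_u / (φ × 0.6 F_EXX × L) = 456 / (0.75 × 0.6 × 490 × 255 × 10⁻³) = 8.11 mm.
Required leg w = t_e / 0.707 = 11.47 mm → use 12 mm.

w = 12 mm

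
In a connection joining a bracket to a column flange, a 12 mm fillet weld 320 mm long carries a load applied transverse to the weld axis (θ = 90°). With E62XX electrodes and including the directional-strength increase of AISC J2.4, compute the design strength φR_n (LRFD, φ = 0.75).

E62XX → F_EXX = 620 MPa.
t_e = 0.707 × 12 = 8.484 mm; A_we = 8.484 × 320 = 2715 mm².
Directional factor: 1.0 + 0.5 sin^1.5(90°) = 1.5.
F_nw = 0.6 × 620 × 1.5 = 558 MPa.
φR_n = 0.75 × 558 × 2715 × 10⁻³ = 1136 kN.

φR_n ≈ 1140 kN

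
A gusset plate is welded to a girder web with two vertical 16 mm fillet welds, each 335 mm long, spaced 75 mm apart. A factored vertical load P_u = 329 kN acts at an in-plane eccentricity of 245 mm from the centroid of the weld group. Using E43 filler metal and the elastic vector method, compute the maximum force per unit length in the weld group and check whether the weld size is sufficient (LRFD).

f_max ≈ 2080 N/mm; adequate

E43XX → F_EXX = 430 MPa.
Total weld length L_w = 670 mm. Treat welds as unit-width lines.
Polar moment about centroid: J = 2[d³/12 + d(b/2)²] = 2[335³/12 + 335×37.5²] = 7208000 mm³.
Direct shear f_v = P/L_w = 329×10³ / 670 = 491 N/mm (vertical).
Torsion M = P·e = 329×10³ × 245 = 80605000 N·mm.
Critical point at (x, y) = (37.5, 167.5) from centroid. f_tx = M·y/J = 1873 N/mm; f_ty = M·x/J = 419.3 N/mm.
Resultant f_max = √[f_tx² + (f_v + f_ty)²] = √[1873² + (491 + 419.3)²] = 2083 N/mm.
Capacity per unit length: φr_n = 0.75 × 0.6 × 430 × (0.707 × 16) = 2189 N/mm.
2083 ≤ 2189 → adequate.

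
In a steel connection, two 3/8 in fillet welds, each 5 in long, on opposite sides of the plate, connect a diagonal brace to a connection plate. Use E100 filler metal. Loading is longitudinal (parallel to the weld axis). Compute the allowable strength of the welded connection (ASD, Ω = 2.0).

E100XX → F_EXX = 100 ksi.
Effective throat t_e = 0.707 × 0.375 = 0.2651 in.
Total length L = 10 in; A_we = 0.2651 × 10 = 2.651 in².
F_nw = 0.6 F_EXX = 0.6 × 100 = 60 ksi.
R_n = 60 × 2.651 = 159.1 kips; R_n/Ω = 159.1/2.0 = 79.54 kips.

R_n/Ω ≈ 79.5 kips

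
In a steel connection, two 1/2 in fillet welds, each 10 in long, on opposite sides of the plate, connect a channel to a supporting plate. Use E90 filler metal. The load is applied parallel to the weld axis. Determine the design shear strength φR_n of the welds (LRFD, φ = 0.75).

φR_n ≈ 286 kips

E90XX → F_EXX = 90 ksi.
Effective throat t_e = 0.707 × 0.5 = 0.3535 in.
Total length L = 20 in; A_we = 0.3535 × 20 = 7.07 in².
F_nw = 0.6 F_EXX = 0.6 × 90 = 54 ksi.
φR_n = 0.75 × 54 × 7.07 = 286.3 kips.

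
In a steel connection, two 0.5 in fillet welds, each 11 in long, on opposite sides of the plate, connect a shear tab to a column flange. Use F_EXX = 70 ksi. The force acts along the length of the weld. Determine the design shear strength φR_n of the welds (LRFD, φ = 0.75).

φR_n ≈ 245 kip

Effective throat t_e = 0.707 × 0.5 = 0.3535 in.
Total length L = 22 in; A_we = 0.3535 × 22 = 7.777 in².
F_nw = 0.6 F_EXX = 0.6 × 70 = 42 ksi.
φR_n = 0.75 × 42 × 7.777 = 245 kip.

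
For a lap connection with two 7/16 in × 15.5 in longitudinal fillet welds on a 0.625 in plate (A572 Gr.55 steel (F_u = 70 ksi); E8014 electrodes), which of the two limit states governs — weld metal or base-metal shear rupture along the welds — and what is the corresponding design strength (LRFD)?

E80XX → F_EXX = 80 ksi.
t_e = 0.707 × 0.4375 = 0.3093 in; L = 31 in.
Weld metal: φR_n = 0.75 × 0.6 × 80 × 0.3093 × 31 = 345.2 kips.
Base metal (shear rupture): φR_n = 0.75 × 0.6 × 70 × 0.625 × 31 = 610.3 kips.
Governing: weld metal.

φR_n ≈ 345 kips (weld metal governs)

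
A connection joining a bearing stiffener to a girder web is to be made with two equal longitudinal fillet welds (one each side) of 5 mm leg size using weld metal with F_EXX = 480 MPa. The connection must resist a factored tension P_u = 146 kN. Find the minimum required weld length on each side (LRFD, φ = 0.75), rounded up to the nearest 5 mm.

Throat t_e = 0.707 × 5 = 3.535 mm.
φr_n = 0.75 × 0.6 × 480 × 3.535 × 10⁻³ = 0.7636 kN/mm.
L_req = P_u / φr_n = 146 / 0.7636 = 191.2 mm total.
Per side: 191.2 / 2 = 95.6 mm.
Round up → use L = 100 mm on each side.

L = 100 mm on each side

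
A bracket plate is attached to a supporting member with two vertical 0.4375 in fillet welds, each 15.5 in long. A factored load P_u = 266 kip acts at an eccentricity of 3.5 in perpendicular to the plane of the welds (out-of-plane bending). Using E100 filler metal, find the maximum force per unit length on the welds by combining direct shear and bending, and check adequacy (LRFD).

E100XX → F_EXX = 100 ksi.
L_w = 2 × 15.5 = 31 in; section modulus (unit throat) S = 2 × L²/6 = 80.08 in².
Direct shear f_v = P/L_w = 266/31 = 8.581 kip/in.
Moment M = P × e = 266 × 3.5 = 931 kip·in; bending f_b = M/S = 11.63 kip/in.
f_max = √(f_v² + f_b²) = √(8.581² + 11.63²) = 14.45 kip/in.
φr_n = 0.75 × 0.6 × 100 × (0.707 × 0.4375) = 13.92 kip/in → NOT adequate.

f_max ≈ 14.4 kip/in; NOT adequate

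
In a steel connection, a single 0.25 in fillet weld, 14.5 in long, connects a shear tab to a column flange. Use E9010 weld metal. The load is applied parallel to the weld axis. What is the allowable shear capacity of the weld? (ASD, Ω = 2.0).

E90XX → F_EXX = 90 ksi.
Effective throat t_e = 0.707 × 0.25 = 0.1767 in.
Total length L = 14.5 in; A_we = 0.1767 × 14.5 = 2.563 in².
F_nw = 0.6 F_EXX = 0.6 × 90 = 54 ksi.
R_n = 54 × 2.563 = 138.4 kips; R_n/Ω = 138.4/2.0 = 69.2 kips.

R_n/Ω ≈ 69.2 kips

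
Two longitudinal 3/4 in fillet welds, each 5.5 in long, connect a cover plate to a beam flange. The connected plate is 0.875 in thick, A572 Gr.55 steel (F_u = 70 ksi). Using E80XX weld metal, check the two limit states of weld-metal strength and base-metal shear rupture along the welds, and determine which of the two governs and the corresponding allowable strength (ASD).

E80XX → F_EXX = 80 ksi.
t_e = 0.707 × 0.75 = 0.5302 in; L = 11 in.
Weld metal: R_n/Ω = (1/2.0) × 0.6 × 80 × 0.5302 × 11 = 140 kips.
Base metal (shear rupture): R_n/Ω = (1/2.0) × 0.6 × 70 × 0.875 × 11 = 202.1 kips.
Governing: weld metal.

R_n/Ω ≈ 140 kips (weld metal governs)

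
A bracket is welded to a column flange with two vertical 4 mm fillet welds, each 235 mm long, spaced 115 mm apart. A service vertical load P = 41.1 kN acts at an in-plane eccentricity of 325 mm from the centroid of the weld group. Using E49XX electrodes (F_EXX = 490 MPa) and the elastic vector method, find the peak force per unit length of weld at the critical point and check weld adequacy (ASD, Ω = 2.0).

f_max ≈ 515 N/mm; NOT adequate

Total weld length L_w = 470 mm. Treat welds as unit-width lines.
Polar moment about centroid: J = 2[d³/12 + d(b/2)²] = 2[235³/12 + 235×57.5²] = 3717000 mm³.
Direct shear f_v = P/L_w = 41.1×10³ / 470 = 87.45 N/mm (vertical).
Torsion M = P·e = 41.1×10³ × 325 = 13358000 N·mm.
Critical point at (x, y) = (57.5, 117.5) from centroid. f_tx = M·y/J = 422.3 N/mm; f_ty = M·x/J = 206.6 N/mm.
Resultant f_max = √[f_tx² + (f_v + f_ty)²] = √[422.3² + (87.45 + 206.6)²] = 514.6 N/mm.
Capacity per unit length: r_n/Ω = (1/2.0) × 0.6 × 490 × (0.707 × 4) = 415.7 N/mm.
514.6 > 415.7 → NOT adequate.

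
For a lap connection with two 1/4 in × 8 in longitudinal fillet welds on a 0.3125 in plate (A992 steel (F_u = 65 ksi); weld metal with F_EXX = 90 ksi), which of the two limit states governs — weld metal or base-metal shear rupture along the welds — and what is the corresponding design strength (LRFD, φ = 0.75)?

φR_n ≈ 115 kip (weld metal governs)

t_e = 0.707 × 0.25 = 0.1767 in; L = 16 in.
Weld metal: φR_n = 0.75 × 0.6 × 90 × 0.1767 × 16 = 114.5 kip.
Base metal (shear rupture): φR_n = 0.75 × 0.6 × 65 × 0.3125 × 16 = 146.2 kip.
Governing: weld metal.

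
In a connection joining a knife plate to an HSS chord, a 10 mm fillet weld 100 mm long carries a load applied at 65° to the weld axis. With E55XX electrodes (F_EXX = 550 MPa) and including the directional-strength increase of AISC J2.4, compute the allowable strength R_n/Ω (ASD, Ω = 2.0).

R_n/Ω ≈ 167 kN

t_e = 0.707 × 10 = 7.07 mm; A_we = 7.07 × 100 = 707 mm².
Directional factor: 1.0 + 0.5 sin^1.5(65°) = 1.431.
F_nw = 0.6 × 550 × 1.431 = 472.4 MPa.
R_n/Ω = (472.4 × 707) / 2.0 × 10⁻³ = 167 kN.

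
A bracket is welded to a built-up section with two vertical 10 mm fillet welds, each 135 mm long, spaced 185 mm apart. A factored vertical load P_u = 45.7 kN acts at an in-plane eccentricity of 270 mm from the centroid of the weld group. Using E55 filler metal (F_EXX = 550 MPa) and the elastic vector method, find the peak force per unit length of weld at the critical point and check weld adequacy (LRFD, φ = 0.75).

Total weld length L_w = 270 mm. Treat welds as unit-width lines.
Polar moment about centroid: J = 2[d³/12 + d(b/2)²] = 2[135³/12 + 135×92.5²] = 2720000 mm³.
Direct shear f_v = P/L_w = 45.7×10³ / 270 = 169.3 N/mm (vertical).
Torsion M = P·e = 45.7×10³ × 270 = 12339000 N·mm.
Critical point at (x, y) = (92.5, 67.5) from centroid. f_tx = M·y/J = 306.2 N/mm; f_ty = M·x/J = 419.6 N/mm.
Resultant f_max = √[f_tx² + (f_v + f_ty)²] = √[306.2² + (169.3 + 419.6)²] = 663.7 N/mm.
Capacity per unit length: φr_n = 0.75 × 0.6 × 550 × (0.707 × 10) = 1750 N/mm.
663.7 ≤ 1750 → adequate.

f_max ≈ 664 N/mm; adequate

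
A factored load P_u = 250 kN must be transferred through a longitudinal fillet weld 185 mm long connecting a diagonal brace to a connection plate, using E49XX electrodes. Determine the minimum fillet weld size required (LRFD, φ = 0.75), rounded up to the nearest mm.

w = 9 mm

E49XX → F_EXX = 490 MPa.
Total weld length L = 185 mm.
Required throat t_e = P_u / (φ × 0.6 F_EXX × L) = 250 / (0.75 × 0.6 × 490 × 185 × 10⁻³) = 6.129 mm.
Required leg w = t_e / 0.707 = 8.668 mm → use 9 mm.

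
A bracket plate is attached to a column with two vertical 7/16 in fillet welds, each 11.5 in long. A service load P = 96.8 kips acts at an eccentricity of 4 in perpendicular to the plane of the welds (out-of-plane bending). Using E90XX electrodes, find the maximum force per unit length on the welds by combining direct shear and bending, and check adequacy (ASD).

E90XX → F_EXX = 90 ksi.
L_w = 2 × 11.5 = 23 in; section modulus (unit throat) S = 2 × L²/6 = 44.08 in².
Direct shear f_v = P/L_w = 96.8/23 = 4.209 kip/in.
Moment M = P × e = 96.8 × 4 = 387.2 kip·in; bending f_b = M/S = 8.783 kip/in.
f_max = √(f_v² + f_b²) = √(4.209² + 8.783²) = 9.74 kip/in.
r_n/Ω = (1/2.0) × 0.6 × 90 × (0.707 × 0.4375) = 8.351 kip/in → NOT adequate.

f_max ≈ 9.74 kip/in; NOT adequate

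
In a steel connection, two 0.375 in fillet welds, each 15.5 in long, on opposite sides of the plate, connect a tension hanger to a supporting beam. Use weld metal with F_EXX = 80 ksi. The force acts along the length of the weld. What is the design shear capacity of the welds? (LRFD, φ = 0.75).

φR_n ≈ 296 kips

Effective throat t_e = 0.707 × 0.375 = 0.2651 in.
Total length L = 31 in; A_we = 0.2651 × 31 = 8.219 in².
F_nw = 0.6 F_EXX = 0.6 × 80 = 48 ksi.
φR_n = 0.75 × 48 × 8.219 = 295.9 kips.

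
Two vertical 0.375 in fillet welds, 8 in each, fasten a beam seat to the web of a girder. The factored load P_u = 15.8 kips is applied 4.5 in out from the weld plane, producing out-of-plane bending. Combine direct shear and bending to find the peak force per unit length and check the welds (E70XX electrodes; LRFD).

E70XX → F_EXX = 70 ksi.
L_w = 2 × 8 = 16 in; section modulus (unit throat) S = 2 × L²/6 = 21.33 in².
Direct shear f_v = P/L_w = 15.8/16 = 0.9875 kip/in.
Moment M = P × e = 15.8 × 4.5 = 71.1 kip·in; bending f_b = M/S = 3.333 kip/in.
f_max = √(f_v² + f_b²) = √(0.9875² + 3.333²) = 3.476 kip/in.
φr_n = 0.75 × 0.6 × 70 × (0.707 × 0.375) = 8.351 kip/in → adequate.

f_max ≈ 3.48 kip/in; adequate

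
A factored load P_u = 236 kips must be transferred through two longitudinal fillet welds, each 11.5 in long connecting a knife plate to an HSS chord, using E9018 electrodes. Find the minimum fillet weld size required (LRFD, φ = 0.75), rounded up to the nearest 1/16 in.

w = 3/8 in

E90XX → F_EXX = 90 ksi.
Total weld length L = 23 in.
Required throat t_e = P_u / (φ × 0.6 F_EXX × L) = 236 / (0.75 × 0.6 × 90 × 23) = 0.2534 in.
Required leg w = t_e / 0.707 = 0.3584 in → use 3/8 in.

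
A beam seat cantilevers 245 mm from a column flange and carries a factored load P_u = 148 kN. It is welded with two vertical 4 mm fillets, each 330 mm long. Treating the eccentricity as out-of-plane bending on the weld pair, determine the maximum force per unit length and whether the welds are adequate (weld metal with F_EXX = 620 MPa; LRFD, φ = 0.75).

L_w = 2 × 330 = 660 mm; section modulus (unit throat) S = 2 × L²/6 = 36300 mm².
Direct shear f_v = P/L_w = 148×10³/660 = 224.2 N/mm.
Moment M = P × e = 148×10³ × 245 = 36260000 N·mm; bending f_b = M/S = 998.9 N/mm.
f_max = √(f_v² + f_b²) = √(224.2² + 998.9²) = 1024 N/mm.
φr_n = 0.75 × 0.6 × 620 × (0.707 × 4) = 789 N/mm → NOT adequate.

f_max ≈ 1020 N/mm; NOT adequate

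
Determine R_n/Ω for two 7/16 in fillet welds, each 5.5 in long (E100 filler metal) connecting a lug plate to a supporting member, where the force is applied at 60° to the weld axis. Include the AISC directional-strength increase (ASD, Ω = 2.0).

E100XX → F_EXX = 100 ksi.
t_e = 0.707 × 0.4375 = 0.3093 in; A_we = 0.3093 × 11 = 3.402 in².
Directional factor: 1.0 + 0.5 sin^1.5(60°) = 1.403.
F_nw = 0.6 × 100 × 1.403 = 84.18 ksi.
R_n/Ω = (84.18 × 3.402) / 2.0 = 143.2 kip.

R_n/Ω ≈ 143 kip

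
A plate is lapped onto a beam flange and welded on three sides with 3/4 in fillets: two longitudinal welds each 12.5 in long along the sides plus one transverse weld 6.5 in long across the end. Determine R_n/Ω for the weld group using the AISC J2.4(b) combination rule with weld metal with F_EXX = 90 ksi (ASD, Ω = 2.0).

t_e = 0.707 × 0.75 = 0.5302 in.
R_nwl = 0.6 × 90 × 0.5302 × 25 = 715.8 kips (longitudinal, 2 welds).
R_nwt = 0.6 × 90 × 0.5302 × 6.5 = 186.1 kips (transverse, base value).
(i) R_nwl + R_nwt = 902 kips; (ii) 0.85 R_nwl + 1.5 R_nwt = 887.6 kips.
R_n = max = 902 kips [governs: (i)]; R_n/Ω = 451 kips.

R_n/Ω ≈ 451 kips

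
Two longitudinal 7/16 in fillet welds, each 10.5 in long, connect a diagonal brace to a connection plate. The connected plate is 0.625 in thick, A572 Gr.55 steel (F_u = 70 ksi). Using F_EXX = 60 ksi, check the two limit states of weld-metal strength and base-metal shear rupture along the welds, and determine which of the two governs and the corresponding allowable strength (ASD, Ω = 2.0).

t_e = 0.707 × 0.4375 = 0.3093 in; L = 21 in.
Weld metal: R_n/Ω = (1/2.0) × 0.6 × 60 × 0.3093 × 21 = 116.9 kips.
Base metal (shear rupture): R_n/Ω = (1/2.0) × 0.6 × 70 × 0.625 × 21 = 275.6 kips.
Governing: weld metal.

R_n/Ω ≈ 117 kips (weld metal governs)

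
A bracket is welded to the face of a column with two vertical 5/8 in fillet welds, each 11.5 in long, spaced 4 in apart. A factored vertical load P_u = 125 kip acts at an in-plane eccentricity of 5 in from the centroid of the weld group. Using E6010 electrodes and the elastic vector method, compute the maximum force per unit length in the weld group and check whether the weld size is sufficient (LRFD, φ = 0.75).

f_max ≈ 13.8 kip/in; NOT adequate

E60XX → F_EXX = 60 ksi.
Total weld length L_w = 23 in. Treat welds as unit-width lines.
Polar moment about centroid: J = 2[d³/12 + d(b/2)²] = 2[11.5³/12 + 11.5×2²] = 345.5 in³.
Direct shear f_v = P/L_w = 125 / 23 = 5.435 kip/in (vertical).
Torsion M = P·e = 125 × 5 = 625 kip·in.
Critical point at (x, y) = (2, 5.75) from centroid. f_tx = M·y/J = 10.4 kip/in; f_ty = M·x/J = 3.618 kip/in.
Resultant f_max = √[f_tx² + (f_v + f_ty)²] = √[10.4² + (5.435 + 3.618)²] = 13.79 kip/in.
Capacity per unit length: φr_n = 0.75 × 0.6 × 60 × (0.707 × 0.625) = 11.93 kip/in.
13.79 > 11.93 → NOT adequate.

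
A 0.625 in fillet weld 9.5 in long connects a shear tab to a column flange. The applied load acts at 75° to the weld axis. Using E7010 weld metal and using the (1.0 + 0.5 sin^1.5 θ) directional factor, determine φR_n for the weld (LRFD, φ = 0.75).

φR_n ≈ 195 kip

E70XX → F_EXX = 70 ksi.
t_e = 0.707 × 0.625 = 0.4419 in; A_we = 0.4419 × 9.5 = 4.198 in².
Directional factor: 1.0 + 0.5 sin^1.5(75°) = 1.475.
F_nw = 0.6 × 70 × 1.475 = 61.94 ksi.
φR_n = 0.75 × 61.94 × 4.198 = 195 kip.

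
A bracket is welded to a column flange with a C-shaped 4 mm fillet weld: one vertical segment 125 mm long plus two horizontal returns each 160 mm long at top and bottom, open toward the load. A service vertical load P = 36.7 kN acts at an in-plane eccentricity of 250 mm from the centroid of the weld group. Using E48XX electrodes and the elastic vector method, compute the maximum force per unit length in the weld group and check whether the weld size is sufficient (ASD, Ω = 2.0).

E48XX → F_EXX = 480 MPa.
Total weld length L_w = 445 mm. Treat welds as unit-width lines.
Centroid: x̄ = 2×160×80 / 445 = 57.53 mm from the vertical weld.
Polar moment about centroid: J = I_x + I_y = [125³/12 + 2×160×62.5²] + [125×57.53² + 2(160³/12 + 160×22.47²)] = 2671000 mm³.
Direct shear f_v = P/L_w = 36.7×10³ / 445 = 82.47 N/mm (vertical).
Torsion M = P·e = 36.7×10³ × 250 = 9175000 N·mm.
Critical point at (x, y) = (102.5, 62.5) from centroid. f_tx = M·y/J = 214.7 N/mm; f_ty = M·x/J = 352 N/mm.
Resultant f_max = √[f_tx² + (f_v + f_ty)²] = √[214.7² + (82.47 + 352)²] = 484.7 N/mm.
Capacity per unit length: r_n/Ω = (1/2.0) × 0.6 × 480 × (0.707 × 4) = 407.2 N/mm.
484.7 > 407.2 → NOT adequate.

f_max ≈ 485 N/mm; NOT adequate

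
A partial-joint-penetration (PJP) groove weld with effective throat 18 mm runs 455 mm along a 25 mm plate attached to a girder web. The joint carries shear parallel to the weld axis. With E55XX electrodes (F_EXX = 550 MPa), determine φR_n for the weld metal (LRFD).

Effective throat (given) t_e = 18 mm.
A_we = 18 × 455 = 8190 mm².
F_nw = 0.6 F_EXX = 330 MPa.
φR_n = 0.75 × 330 × 8190 × 10⁻³ = 2027 kN.

φR_n ≈ 2030 kN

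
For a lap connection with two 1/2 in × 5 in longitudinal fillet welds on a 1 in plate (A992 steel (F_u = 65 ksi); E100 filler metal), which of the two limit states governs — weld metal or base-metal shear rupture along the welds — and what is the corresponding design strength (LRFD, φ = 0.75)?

φR_n ≈ 159 kip (weld metal governs)

E100XX → F_EXX = 100 ksi.
t_e = 0.707 × 0.5 = 0.3535 in; L = 10 in.
Weld metal: φR_n = 0.75 × 0.6 × 100 × 0.3535 × 10 = 159.1 kip.
Base metal (shear rupture): φR_n = 0.75 × 0.6 × 65 × 1 × 10 = 292.5 kip.
Governing: weld metal.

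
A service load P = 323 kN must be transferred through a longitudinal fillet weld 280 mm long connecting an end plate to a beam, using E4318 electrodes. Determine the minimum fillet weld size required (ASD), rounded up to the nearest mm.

E43XX → F_EXX = 430 MPa.
Total weld length L = 280 mm.
Required throat t_e = P × Ω / (0.6 F_EXX × L) = 323 × 2.0 / (0.6 × 430 × 280 × 10⁻³) = 8.942 mm.
Required leg w = t_e / 0.707 = 12.65 mm → use 13 mm.

w = 13 mm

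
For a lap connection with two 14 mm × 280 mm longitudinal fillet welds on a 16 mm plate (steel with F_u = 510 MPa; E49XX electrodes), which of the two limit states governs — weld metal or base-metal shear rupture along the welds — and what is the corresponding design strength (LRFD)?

φR_n ≈ 1220 kN (weld metal governs)

E49XX → F_EXX = 490 MPa.
t_e = 0.707 × 14 = 9.898 mm; L = 560 mm.
Weld metal: φR_n = 0.75 × 0.6 × 490 × 9.898 × 560 × 10⁻³ = 1222 kN.
Base metal (shear rupture): φR_n = 0.75 × 0.6 × 510 × 16 × 560 × 10⁻³ = 2056 kN.
Governing: weld metal.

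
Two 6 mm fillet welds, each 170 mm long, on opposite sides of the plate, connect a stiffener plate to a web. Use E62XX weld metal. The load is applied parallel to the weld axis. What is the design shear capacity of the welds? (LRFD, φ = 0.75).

E62XX → F_EXX = 620 MPa.
Effective throat t_e = 0.707 × 6 = 4.242 mm.
Total length L = 340 mm; A_we = 4.242 × 340 = 1442 mm².
F_nw = 0.6 F_EXX = 0.6 × 620 = 372 MPa.
φR_n = 0.75 × 372 × 1442 × 10⁻³ = 402.4 kN.

φR_n ≈ 402 kN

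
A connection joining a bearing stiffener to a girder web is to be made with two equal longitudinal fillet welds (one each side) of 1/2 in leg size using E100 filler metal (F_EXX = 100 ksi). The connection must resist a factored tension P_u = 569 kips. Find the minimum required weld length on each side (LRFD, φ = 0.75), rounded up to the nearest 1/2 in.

Throat t_e = 0.707 × 0.5 = 0.3535 in.
φr_n = 0.75 × 0.6 × 100 × 0.3535 = 15.91 kips/in.
L_req = P_u / φr_n = 569 / 15.91 = 35.77 in total.
Per side: 35.77 / 2 = 17.88 in.
Round up → use L = 18 in on each side.

L = 18 in on each side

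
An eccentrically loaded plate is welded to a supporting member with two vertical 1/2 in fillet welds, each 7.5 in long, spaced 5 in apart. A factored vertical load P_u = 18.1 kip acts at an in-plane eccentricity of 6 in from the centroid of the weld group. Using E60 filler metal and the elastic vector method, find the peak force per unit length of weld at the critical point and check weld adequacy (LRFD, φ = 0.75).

f_max ≈ 3.79 kip/in; adequate

E60XX → F_EXX = 60 ksi.
Total weld length L_w = 15 in. Treat welds as unit-width lines.
Polar moment about centroid: J = 2[d³/12 + d(b/2)²] = 2[7.5³/12 + 7.5×2.5²] = 164.1 in³.
Direct shear f_v = P/L_w = 18.1 / 15 = 1.207 kip/in (vertical).
Torsion M = P·e = 18.1 × 6 = 108.6 kip·in.
Critical point at (x, y) = (2.5, 3.75) from centroid. f_tx = M·y/J = 2.482 kip/in; f_ty = M·x/J = 1.655 kip/in.
Resultant f_max = √[f_tx² + (f_v + f_ty)²] = √[2.482² + (1.207 + 1.655)²] = 3.788 kip/in.
Capacity per unit length: φr_n = 0.75 × 0.6 × 60 × (0.707 × 0.5) = 9.544 kip/in.
3.788 ≤ 9.544 → adequate.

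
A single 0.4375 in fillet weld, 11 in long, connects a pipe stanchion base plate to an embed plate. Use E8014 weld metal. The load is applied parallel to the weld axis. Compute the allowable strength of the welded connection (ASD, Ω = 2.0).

R_n/Ω ≈ 81.7 kips

E80XX → F_EXX = 80 ksi.
Effective throat t_e = 0.707 × 0.4375 = 0.3093 in.
Total length L = 11 in; A_we = 0.3093 × 11 = 3.402 in².
F_nw = 0.6 F_EXX = 0.6 × 80 = 48 ksi.
R_n = 48 × 3.402 = 163.3 kips; R_n/Ω = 163.3/2.0 = 81.66 kips.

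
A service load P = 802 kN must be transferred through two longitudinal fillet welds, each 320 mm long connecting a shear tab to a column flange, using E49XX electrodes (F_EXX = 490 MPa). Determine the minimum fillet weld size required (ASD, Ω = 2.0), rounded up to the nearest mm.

w = 13 mm

Total weld length L = 640 mm.
Required throat t_e = P × Ω / (0.6 F_EXX × L) = 802 × 2.0 / (0.6 × 490 × 640 × 10⁻³) = 8.525 mm.
Required leg w = t_e / 0.707 = 12.06 mm → use 13 mm.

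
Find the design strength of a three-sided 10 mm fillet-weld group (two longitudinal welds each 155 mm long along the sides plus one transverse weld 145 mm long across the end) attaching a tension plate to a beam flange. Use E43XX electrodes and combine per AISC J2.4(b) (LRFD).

E43XX → F_EXX = 430 MPa.
t_e = 0.707 × 10 = 7.07 mm.
R_nwl = 0.6 × 430 × 7.07 × 310 × 10⁻³ = 565.5 kN (longitudinal, 2 welds).
R_nwt = 0.6 × 430 × 7.07 × 145 × 10⁻³ = 264.5 kN (transverse, base value).
(i) R_nwl + R_nwt = 829.9 kN; (ii) 0.85 R_nwl + 1.5 R_nwt = 877.4 kN.
R_n = max = 877.4 kN [governs: (ii)]; φR_n = 658 kN.

φR_n ≈ 658 kN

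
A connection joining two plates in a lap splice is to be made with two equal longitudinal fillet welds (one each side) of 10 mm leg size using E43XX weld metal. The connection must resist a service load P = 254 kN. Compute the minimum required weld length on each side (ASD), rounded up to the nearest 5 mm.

L = 140 mm on each side

E43XX → F_EXX = 430 MPa.
Throat t_e = 0.707 × 10 = 7.07 mm.
r_n/Ω = (0.6 × 430 × 7.07) / 2.0 = 912 N/mm = 0.912 kN/mm.
L_req = P / (r_n/Ω) = 254 / 0.912 = 278.5 mm total.
Per side: 278.5 / 2 = 139.2 mm.
Round up → use L = 140 mm on each side.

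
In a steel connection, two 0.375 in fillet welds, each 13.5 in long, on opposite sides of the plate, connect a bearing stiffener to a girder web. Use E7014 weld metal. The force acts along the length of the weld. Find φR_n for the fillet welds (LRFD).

E70XX → F_EXX = 70 ksi.
Effective throat t_e = 0.707 × 0.375 = 0.2651 in.
Total length L = 27 in; A_we = 0.2651 × 27 = 7.158 in².
F_nw = 0.6 F_EXX = 0.6 × 70 = 42 ksi.
φR_n = 0.75 × 42 × 7.158 = 225.5 kip.

φR_n ≈ 225 kip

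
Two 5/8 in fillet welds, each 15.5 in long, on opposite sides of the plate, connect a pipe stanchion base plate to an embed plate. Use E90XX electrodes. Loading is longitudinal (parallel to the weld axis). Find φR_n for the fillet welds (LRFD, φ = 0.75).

E90XX → F_EXX = 90 ksi.
Effective throat t_e = 0.707 × 0.625 = 0.4419 in.
Total length L = 31 in; A_we = 0.4419 × 31 = 13.7 in².
F_nw = 0.6 F_EXX = 0.6 × 90 = 54 ksi.
φR_n = 0.75 × 54 × 13.7 = 554.8 kip.

φR_n ≈ 555 kip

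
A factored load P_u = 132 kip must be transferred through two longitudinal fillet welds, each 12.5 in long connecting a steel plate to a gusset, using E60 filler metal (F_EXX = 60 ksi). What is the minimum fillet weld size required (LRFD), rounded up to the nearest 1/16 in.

Total weld length L = 25 in.
Required throat t_e = P_u / (φ × 0.6 F_EXX × L) = 132 / (0.75 × 0.6 × 60 × 25) = 0.1956 in.
Required leg w = t_e / 0.707 = 0.2766 in → use 5/16 in.

w = 5/16 in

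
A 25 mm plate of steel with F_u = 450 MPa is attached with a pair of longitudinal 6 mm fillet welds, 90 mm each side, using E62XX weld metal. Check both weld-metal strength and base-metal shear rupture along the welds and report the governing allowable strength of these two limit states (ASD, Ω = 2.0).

E62XX → F_EXX = 620 MPa.
t_e = 0.707 × 6 = 4.242 mm; L = 180 mm.
Weld metal: R_n/Ω = (1/2.0) × 0.6 × 620 × 4.242 × 180 × 10⁻³ = 142 kN.
Base metal (shear rupture): R_n/Ω = (1/2.0) × 0.6 × 450 × 25 × 180 × 10⁻³ = 607.5 kN.
Governing: weld metal.

R_n/Ω ≈ 142 kN (weld metal governs)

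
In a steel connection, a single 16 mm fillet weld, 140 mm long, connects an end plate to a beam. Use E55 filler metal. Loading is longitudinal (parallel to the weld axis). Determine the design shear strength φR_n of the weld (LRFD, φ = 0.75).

φR_n ≈ 392 kN

E55XX → F_EXX = 550 MPa.
Effective throat t_e = 0.707 × 16 = 11.31 mm.
Total length L = 140 mm; A_we = 11.31 × 140 = 1584 mm².
F_nw = 0.6 F_EXX = 0.6 × 550 = 330 MPa.
φR_n = 0.75 × 330 × 1584 × 10⁻³ = 392 kN.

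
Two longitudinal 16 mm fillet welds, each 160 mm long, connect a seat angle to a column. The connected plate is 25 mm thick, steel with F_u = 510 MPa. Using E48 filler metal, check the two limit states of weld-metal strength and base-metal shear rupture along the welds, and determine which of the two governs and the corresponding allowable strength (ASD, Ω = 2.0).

R_n/Ω ≈ 521 kN (weld metal governs)

E48XX → F_EXX = 480 MPa.
t_e = 0.707 × 16 = 11.31 mm; L = 320 mm.
Weld metal: R_n/Ω = (1/2.0) × 0.6 × 480 × 11.31 × 320 × 10⁻³ = 521.3 kN.
Base metal (shear rupture): R_n/Ω = (1/2.0) × 0.6 × 510 × 25 × 320 × 10⁻³ = 1224 kN.
Governing: weld metal.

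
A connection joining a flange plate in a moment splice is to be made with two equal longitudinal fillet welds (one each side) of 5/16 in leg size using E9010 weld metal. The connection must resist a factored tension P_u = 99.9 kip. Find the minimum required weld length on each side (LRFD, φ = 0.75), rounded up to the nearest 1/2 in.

L = 6 in on each side

E90XX → F_EXX = 90 ksi.
Throat t_e = 0.707 × 0.3125 = 0.2209 in.
φr_n = 0.75 × 0.6 × 90 × 0.2209 = 8.948 kip/in.
L_req = P_u / φr_n = 99.9 / 8.948 = 11.16 in total.
Per side: 11.16 / 2 = 5.582 in.
Round up → use L = 6 in on each side.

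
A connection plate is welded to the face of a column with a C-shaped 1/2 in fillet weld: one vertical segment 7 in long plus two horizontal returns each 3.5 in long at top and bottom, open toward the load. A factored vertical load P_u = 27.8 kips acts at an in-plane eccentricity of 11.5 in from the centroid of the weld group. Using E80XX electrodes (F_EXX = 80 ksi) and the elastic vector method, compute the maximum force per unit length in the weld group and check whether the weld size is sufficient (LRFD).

f_max ≈ 11.9 kip/in; adequate

Total weld length L_w = 14 in. Treat welds as unit-width lines.
Centroid: x̄ = 2×3.5×1.75 / 14 = 0.875 in from the vertical weld.
Polar moment about centroid: J = I_x + I_y = [7³/12 + 2×3.5×3.5²] + [7×0.875² + 2(3.5³/12 + 3.5×0.875²)] = 132.2 in³.
Direct shear f_v = P/L_w = 27.8 / 14 = 1.986 kip/in (vertical).
Torsion M = P·e = 27.8 × 11.5 = 319.7 kip·in.
Critical point at (x, y) = (2.625, 3.5) from centroid. f_tx = M·y/J = 8.464 kip/in; f_ty = M·x/J = 6.348 kip/in.
Resultant f_max = √[f_tx² + (f_v + f_ty)²] = √[8.464² + (1.986 + 6.348)²] = 11.88 kip/in.
Capacity per unit length: φr_n = 0.75 × 0.6 × 80 × (0.707 × 0.5) = 12.73 kip/in.
11.88 ≤ 12.73 → adequate.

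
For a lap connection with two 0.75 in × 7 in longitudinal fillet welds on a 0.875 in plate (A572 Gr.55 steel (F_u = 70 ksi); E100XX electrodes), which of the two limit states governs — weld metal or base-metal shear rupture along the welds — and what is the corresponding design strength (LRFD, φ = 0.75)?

φR_n ≈ 334 kip (weld metal governs)

E100XX → F_EXX = 100 ksi.
t_e = 0.707 × 0.75 = 0.5302 in; L = 14 in.
Weld metal: φR_n = 0.75 × 0.6 × 100 × 0.5302 × 14 = 334.1 kip.
Base metal (shear rupture): φR_n = 0.75 × 0.6 × 70 × 0.875 × 14 = 385.9 kip.
Governing: weld metal.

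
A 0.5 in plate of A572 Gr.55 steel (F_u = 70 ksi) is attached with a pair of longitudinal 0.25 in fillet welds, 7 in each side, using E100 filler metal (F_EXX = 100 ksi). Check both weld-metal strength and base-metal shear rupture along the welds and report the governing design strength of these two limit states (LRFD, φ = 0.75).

φR_n ≈ 111 kips (weld metal governs)

t_e = 0.707 × 0.25 = 0.1767 in; L = 14 in.
Weld metal: φR_n = 0.75 × 0.6 × 100 × 0.1767 × 14 = 111.4 kips.
Base metal (shear rupture): φR_n = 0.75 × 0.6 × 70 × 0.5 × 14 = 220.5 kips.
Governing: weld metal.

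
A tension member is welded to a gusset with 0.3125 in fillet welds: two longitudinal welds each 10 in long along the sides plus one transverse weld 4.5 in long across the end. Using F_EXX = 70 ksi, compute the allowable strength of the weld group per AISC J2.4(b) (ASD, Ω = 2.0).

R_n/Ω ≈ 114 kips

t_e = 0.707 × 0.3125 = 0.2209 in.
R_nwl = 0.6 × 70 × 0.2209 × 20 = 185.6 kips (longitudinal, 2 welds).
R_nwt = 0.6 × 70 × 0.2209 × 4.5 = 41.76 kips (transverse, base value).
(i) R_nwl + R_nwt = 227.3 kips; (ii) 0.85 R_nwl + 1.5 R_nwt = 220.4 kips.
R_n = max = 227.3 kips [governs: (i)]; R_n/Ω = 113.7 kips.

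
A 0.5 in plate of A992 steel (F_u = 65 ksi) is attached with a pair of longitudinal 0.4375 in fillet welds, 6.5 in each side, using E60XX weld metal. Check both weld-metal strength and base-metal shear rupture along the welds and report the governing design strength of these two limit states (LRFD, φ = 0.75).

φR_n ≈ 109 kip (weld metal governs)

E60XX → F_EXX = 60 ksi.
t_e = 0.707 × 0.4375 = 0.3093 in; L = 13 in.
Weld metal: φR_n = 0.75 × 0.6 × 60 × 0.3093 × 13 = 108.6 kip.
Base metal (shear rupture): φR_n = 0.75 × 0.6 × 65 × 0.5 × 13 = 190.1 kip.
Governing: weld metal.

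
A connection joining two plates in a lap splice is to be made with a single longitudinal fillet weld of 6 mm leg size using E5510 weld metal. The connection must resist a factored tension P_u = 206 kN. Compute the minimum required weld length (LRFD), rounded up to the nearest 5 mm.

L = 200 mm

E55XX → F_EXX = 550 MPa.
Throat t_e = 0.707 × 6 = 4.242 mm.
φr_n = 0.75 × 0.6 × 550 × 4.242 × 10⁻³ = 1.05 kN/mm.
L_req = P_u / φr_n = 206 / 1.05 = 196.2 mm total.
Round up → use L = 200 mm.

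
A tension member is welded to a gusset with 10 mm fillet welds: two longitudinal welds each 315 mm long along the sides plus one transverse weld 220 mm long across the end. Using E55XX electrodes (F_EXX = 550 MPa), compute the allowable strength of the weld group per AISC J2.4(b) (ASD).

R_n/Ω ≈ 1010 kN

t_e = 0.707 × 10 = 7.07 mm.
R_nwl = 0.6 × 550 × 7.07 × 630 × 10⁻³ = 1470 kN (longitudinal, 2 welds).
R_nwt = 0.6 × 550 × 7.07 × 220 × 10⁻³ = 513.3 kN (transverse, base value).
(i) R_nwl + R_nwt = 1983 kN; (ii) 0.85 R_nwl + 1.5 R_nwt = 2019 kN.
R_n = max = 2019 kN [governs: (ii)]; R_n/Ω = 1010 kN.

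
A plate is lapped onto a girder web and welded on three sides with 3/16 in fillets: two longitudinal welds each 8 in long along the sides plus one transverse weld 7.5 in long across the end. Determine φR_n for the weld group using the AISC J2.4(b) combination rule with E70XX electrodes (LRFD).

φR_n ≈ 104 kips

E70XX → F_EXX = 70 ksi.
t_e = 0.707 × 0.1875 = 0.1326 in.
R_nwl = 0.6 × 70 × 0.1326 × 16 = 89.08 kips (longitudinal, 2 welds).
R_nwt = 0.6 × 70 × 0.1326 × 7.5 = 41.76 kips (transverse, base value).
(i) R_nwl + R_nwt = 130.8 kips; (ii) 0.85 R_nwl + 1.5 R_nwt = 138.4 kips.
R_n = max = 138.4 kips [governs: (ii)]; φR_n = 103.8 kips.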